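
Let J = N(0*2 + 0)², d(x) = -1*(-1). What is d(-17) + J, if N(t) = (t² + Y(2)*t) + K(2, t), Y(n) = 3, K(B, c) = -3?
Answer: 10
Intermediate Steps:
d(x) = 1
N(t) = -3 + t² + 3*t (N(t) = (t² + 3*t) - 3 = -3 + t² + 3*t)
J = 9 (J = (-3 + (0*2 + 0)² + 3*(0*2 + 0))² = (-3 + (0 + 0)² + 3*(0 + 0))² = (-3 + 0² + 3*0)² = (-3 + 0 + 0)² = (-3)² = 9)
d(-17) + J = 1 + 9 = 10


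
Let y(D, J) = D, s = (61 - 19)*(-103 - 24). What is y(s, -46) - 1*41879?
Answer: -47213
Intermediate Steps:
s = -5334 (s = 42*(-127) = -5334)
y(s, -46) - 1*41879 = -5334 - 1*41879 = -5334 - 41879 = -47213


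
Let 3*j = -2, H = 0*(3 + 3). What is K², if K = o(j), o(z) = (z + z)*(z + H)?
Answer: 64/81 ≈ 0.79012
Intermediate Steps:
H = 0 (H = 0*6 = 0)
j = -⅔ (j = (⅓)*(-2) = -⅔ ≈ -0.66667)
o(z) = 2*z² (o(z) = (z + z)*(z + 0) = (2*z)*z = 2*z²)
K = 8/9 (K = 2*(-⅔)² = 2*(4/9) = 8/9 ≈ 0.88889)
K² = (8/9)² = 64/81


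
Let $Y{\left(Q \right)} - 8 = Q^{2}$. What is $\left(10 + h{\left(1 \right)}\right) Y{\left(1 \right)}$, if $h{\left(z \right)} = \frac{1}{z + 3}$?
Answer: $\frac{369}{4} \approx 92.25$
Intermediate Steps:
$Y{\left(Q \right)} = 8 + Q^{2}$
$h{\left(z \right)} = \frac{1}{3 + z}$
$\left(10 + h{\left(1 \right)}\right) Y{\left(1 \right)} = \left(10 + \frac{1}{3 + 1}\right) \left(8 + 1^{2}\right) = \left(10 + \frac{1}{4}\right) \left(8 + 1\right) = \left(10 + \frac{1}{4}\right) 9 = \frac{41}{4} \cdot 9 = \frac{369}{4}$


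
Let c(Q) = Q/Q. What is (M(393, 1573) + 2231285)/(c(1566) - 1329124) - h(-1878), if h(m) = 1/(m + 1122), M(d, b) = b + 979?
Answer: -562483883/334938996 ≈ -1.6794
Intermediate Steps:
c(Q) = 1
M(d, b) = 979 + b
h(m) = 1/(1122 + m)
(M(393, 1573) + 2231285)/(c(1566) - 1329124) - h(-1878) = ((979 + 1573) + 2231285)/(1 - 1329124) - 1/(1122 - 1878) = (2552 + 2231285)/(-1329123) - 1/(-756) = 2233837*(-1/1329123) - 1*(-1/756) = -2233837/1329123 + 1/756 = -562483883/334938996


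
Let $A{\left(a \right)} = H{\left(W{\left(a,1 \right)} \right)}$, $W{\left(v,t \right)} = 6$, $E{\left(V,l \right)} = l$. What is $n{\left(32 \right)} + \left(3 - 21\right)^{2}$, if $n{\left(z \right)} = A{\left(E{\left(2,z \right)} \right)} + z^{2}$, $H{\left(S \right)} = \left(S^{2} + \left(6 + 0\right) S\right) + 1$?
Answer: $1421$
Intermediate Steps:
$H{\left(S \right)} = 1 + S^{2} + 6 S$ ($H{\left(S \right)} = \left(S^{2} + 6 S\right) + 1 = 1 + S^{2} + 6 S$)
$A{\left(a \right)} = 73$ ($A{\left(a \right)} = 1 + 6^{2} + 6 \cdot 6 = 1 + 36 + 36 = 73$)
$n{\left(z \right)} = 73 + z^{2}$
$n{\left(32 \right)} + \left(3 - 21\right)^{2} = \left(73 + 32^{2}\right) + \left(3 - 21\right)^{2} = \left(73 + 1024\right) + \left(-18\right)^{2} = 1097 + 324 = 1421$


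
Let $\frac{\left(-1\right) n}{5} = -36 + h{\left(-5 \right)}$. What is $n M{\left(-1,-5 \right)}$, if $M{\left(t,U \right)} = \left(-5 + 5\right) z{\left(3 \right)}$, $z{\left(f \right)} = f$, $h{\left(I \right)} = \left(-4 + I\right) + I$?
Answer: $0$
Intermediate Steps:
$h{\left(I \right)} = -4 + 2 I$
$M{\left(t,U \right)} = 0$ ($M{\left(t,U \right)} = \left(-5 + 5\right) 3 = 0 \cdot 3 = 0$)
$n = 250$ ($n = - 5 \left(-36 + \left(-4 + 2 \left(-5\right)\right)\right) = - 5 \left(-36 - 14\right) = \left(-5\right) \left(-50\right) = 250$)
$n M{\left(-1,-5 \right)} = 250 \cdot 0 = 0$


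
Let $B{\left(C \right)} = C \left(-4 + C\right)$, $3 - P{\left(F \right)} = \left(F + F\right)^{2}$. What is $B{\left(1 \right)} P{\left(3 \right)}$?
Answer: $99$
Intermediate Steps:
$P{\left(F \right)} = 3 - 4 F^{2}$ ($P{\left(F \right)} = 3 - \left(F + F\right)^{2} = 3 - \left(2 F\right)^{2} = 3 - 4 F^{2}$)
$B{\left(1 \right)} P{\left(3 \right)} = 1 \left(-4 + 1\right) \left(3 - 4 \cdot 3^{2}\right) = 1 \left(-3\right) \left(3 - 36\right) = - 3 \left(3 - 36\right) = \left(-3\right) \left(-33\right) = 99$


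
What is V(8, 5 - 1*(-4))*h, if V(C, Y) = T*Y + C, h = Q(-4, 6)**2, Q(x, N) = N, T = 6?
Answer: 2232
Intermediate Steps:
h = 36 (h = 6**2 = 36)
V(C, Y) = C + 6*Y (V(C, Y) = 6*Y + C = C + 6*Y)
V(8, 5 - 1*(-4))*h = (8 + 6*(5 - 1*(-4)))*36 = (8 + 6*(5 + 4))*36 = (8 + 6*9)*36 = (8 + 54)*36 = 62*36 = 2232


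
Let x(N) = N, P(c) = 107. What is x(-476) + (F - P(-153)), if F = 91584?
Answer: 91001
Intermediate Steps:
x(-476) + (F - P(-153)) = -476 + (91584 - 1*107) = -476 + (91584 - 107) = -476 + 91477 = 91001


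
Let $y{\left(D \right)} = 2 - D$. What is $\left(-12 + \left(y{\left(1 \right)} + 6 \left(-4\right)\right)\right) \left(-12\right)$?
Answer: $420$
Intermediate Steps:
$\left(-12 + \left(y{\left(1 \right)} + 6 \left(-4\right)\right)\right) \left(-12\right) = \left(-12 + \left(\left(2 - 1\right) + 6 \left(-4\right)\right)\right) \left(-12\right) = \left(-12 + \left(\left(2 - 1\right) - 24\right)\right) \left(-12\right) = \left(-12 + \left(1 - 24\right)\right) \left(-12\right) = \left(-12 - 23\right) \left(-12\right) = \left(-35\right) \left(-12\right) = 420$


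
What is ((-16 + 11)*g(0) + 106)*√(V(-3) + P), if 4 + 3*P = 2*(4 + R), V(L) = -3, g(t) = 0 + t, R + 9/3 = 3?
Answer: 106*I*√15/3 ≈ 136.85*I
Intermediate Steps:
R = 0 (R = -3 + 3 = 0)
g(t) = t
P = 4/3 (P = -4/3 + (2*(4 + 0))/3 = -4/3 + (2*4)/3 = -4/3 + (⅓)*8 = -4/3 + 8/3 = 4/3 ≈ 1.3333)
((-16 + 11)*g(0) + 106)*√(V(-3) + P) = ((-16 + 11)*0 + 106)*√(-3 + 4/3) = (-5*0 + 106)*√(-5/3) = (0 + 106)*(I*√15/3) = 106*(I*√15/3) = 106*I*√15/3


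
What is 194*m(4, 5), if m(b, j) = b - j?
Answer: -194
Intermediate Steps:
194*m(4, 5) = 194*(4 - 1*5) = 194*(4 - 5) = 194*(-1) = -194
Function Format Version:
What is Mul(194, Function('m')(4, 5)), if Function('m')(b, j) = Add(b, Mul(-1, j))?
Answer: -194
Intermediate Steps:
Mul(194, Function('m')(4, 5)) = Mul(194, Add(4, Mul(-1, 5))) = Mul(194, Add(4, -5)) = Mul(194, -1) = -194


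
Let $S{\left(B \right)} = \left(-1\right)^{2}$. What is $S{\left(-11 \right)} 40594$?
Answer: $40594$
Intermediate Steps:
$S{\left(B \right)} = 1$
$S{\left(-11 \right)} 40594 = 1 \cdot 40594 = 40594$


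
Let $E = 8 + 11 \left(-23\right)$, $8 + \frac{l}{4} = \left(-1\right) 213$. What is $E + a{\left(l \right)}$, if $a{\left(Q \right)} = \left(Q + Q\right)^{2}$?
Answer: $3125579$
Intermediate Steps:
$l = -884$ ($l = -32 + 4 \left(\left(-1\right) 213\right) = -32 + 4 \left(-213\right) = -32 - 852 = -884$)
$a{\left(Q \right)} = 4 Q^{2}$ ($a{\left(Q \right)} = \left(2 Q\right)^{2} = 4 Q^{2}$)
$E = -245$ ($E = 8 - 253 = -245$)
$E + a{\left(l \right)} = -245 + 4 \left(-884\right)^{2} = -245 + 4 \cdot 781456 = -245 + 3125824 = 3125579$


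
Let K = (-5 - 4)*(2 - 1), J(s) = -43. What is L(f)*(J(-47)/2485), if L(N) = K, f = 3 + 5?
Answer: 387/2485 ≈ 0.15573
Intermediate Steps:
f = 8
K = -9 (K = -9*1 = -9)
L(N) = -9
L(f)*(J(-47)/2485) = -(-387)/2485 = -9*(-43/2485) = 387/2485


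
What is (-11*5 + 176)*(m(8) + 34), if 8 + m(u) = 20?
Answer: 5566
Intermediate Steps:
m(u) = 12 (m(u) = -8 + 20 = 12)
(-11*5 + 176)*(m(8) + 34) = (-11*5 + 176)*(12 + 34) = (-55 + 176)*46 = 121*46 = 5566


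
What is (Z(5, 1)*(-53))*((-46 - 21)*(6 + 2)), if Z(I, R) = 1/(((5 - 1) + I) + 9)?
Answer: 14204/9 ≈ 1578.2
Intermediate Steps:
Z(I, R) = 1/(13 + I) (Z(I, R) = 1/((4 + I) + 9) = 1/(13 + I))
(Z(5, 1)*(-53))*((-46 - 21)*(6 + 2)) = (-53/(13 + 5))*((-46 - 21)*(6 + 2)) = (-53/18)*(-67*8) = ((1/18)*(-53))*(-536) = -53/18*(-536) = 14204/9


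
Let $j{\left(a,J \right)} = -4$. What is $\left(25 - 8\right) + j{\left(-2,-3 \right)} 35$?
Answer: $-123$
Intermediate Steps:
$\left(25 - 8\right) + j{\left(-2,-3 \right)} 35 = \left(25 - 8\right) - 140 = 17 - 140 = -123$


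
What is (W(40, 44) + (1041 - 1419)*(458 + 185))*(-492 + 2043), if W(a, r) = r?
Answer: -376908510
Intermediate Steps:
(W(40, 44) + (1041 - 1419)*(458 + 185))*(-492 + 2043) = (44 + (1041 - 1419)*(458 + 185))*(-492 + 2043) = (44 - 378*643)*1551 = (44 - 243054)*1551 = -243010*1551 = -376908510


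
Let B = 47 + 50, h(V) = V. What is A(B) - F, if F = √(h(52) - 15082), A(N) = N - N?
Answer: -3*I*√1670 ≈ -122.6*I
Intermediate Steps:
B = 97
A(N) = 0
F = 3*I*√1670 (F = √(52 - 15082) = √(-15030) = 3*I*√1670 ≈ 122.6*I)
A(B) - F = 0 - 3*I*√1670 = -3*I*√1670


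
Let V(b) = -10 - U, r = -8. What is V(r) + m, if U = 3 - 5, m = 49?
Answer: 41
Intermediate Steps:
U = -2
V(b) = -8 (V(b) = -10 - 1*(-2) = -10 + 2 = -8)
V(r) + m = -8 + 49 = 41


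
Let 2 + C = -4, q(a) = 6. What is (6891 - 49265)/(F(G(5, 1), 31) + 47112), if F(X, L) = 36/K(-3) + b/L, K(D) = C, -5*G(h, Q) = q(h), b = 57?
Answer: -1313594/1460343 ≈ -0.89951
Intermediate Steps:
G(h, Q) = -6/5 (G(h, Q) = -1/5*6 = -6/5)
C = -6 (C = -2 - 4 = -6)
K(D) = -6
F(X, L) = -6 + 57/L (F(X, L) = 36/(-6) + 57/L = 36*(-1/6) + 57/L = -6 + 57/L)
(6891 - 49265)/(F(G(5, 1), 31) + 47112) = (6891 - 49265)/((-6 + 57/31) + 47112) = -42374/((-6 + 57*(1/31)) + 47112) = -42374/((-6 + 57/31) + 47112) = -42374/(-129/31 + 47112) = -42374/1460343/31 = -42374*31/1460343 = -1313594/1460343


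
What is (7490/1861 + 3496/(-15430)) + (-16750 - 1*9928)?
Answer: -382977920648/14357615 ≈ -26674.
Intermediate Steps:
(7490/1861 + 3496/(-15430)) + (-16750 - 1*9928) = (7490*(1/1861) + 3496*(-1/15430)) + (-16750 - 9928) = (7490/1861 - 1748/7715) - 26678 = 54532322/14357615 - 26678 = -382977920648/14357615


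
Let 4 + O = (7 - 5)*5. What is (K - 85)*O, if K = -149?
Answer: -1404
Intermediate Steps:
O = 6 (O = -4 + (7 - 5)*5 = -4 + 2*5 = -4 + 10 = 6)
(K - 85)*O = (-149 - 85)*6 = -234*6 = -1404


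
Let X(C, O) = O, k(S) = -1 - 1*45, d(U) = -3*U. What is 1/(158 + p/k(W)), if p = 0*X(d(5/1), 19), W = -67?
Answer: 1/158 ≈ 0.0063291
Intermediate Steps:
k(S) = -46 (k(S) = -1 - 45 = -46)
p = 0 (p = 0*19 = 0)
1/(158 + p/k(W)) = 1/(158 + 0/(-46)) = 1/(158 + 0*(-1/46)) = 1/(158 + 0) = 1/158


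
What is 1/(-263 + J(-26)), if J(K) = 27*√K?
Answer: -263/88123 - 27*I*√26/88123 ≈ -0.0029845 - 0.0015623*I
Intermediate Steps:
1/(-263 + J(-26)) = 1/(-263 + 27*√(-26)) = 1/(-263 + 27*(I*√26)) = 1/(-263 + 27*I*√26)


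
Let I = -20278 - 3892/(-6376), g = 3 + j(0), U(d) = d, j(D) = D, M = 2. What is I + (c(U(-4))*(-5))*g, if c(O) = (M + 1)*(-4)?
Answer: -32035239/1594 ≈ -20097.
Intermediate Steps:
c(O) = -12 (c(O) = (2 + 1)*(-4) = 3*(-4) = -12)
g = 3 (g = 3 + 0 = 3)
I = -32322159/1594 (I = -20278 - 3892*(-1)/6376 = -20278 - 1*(-973/1594) = -20278 + 973/1594 = -32322159/1594 ≈ -20277.)
I + (c(U(-4))*(-5))*g = -32322159/1594 - 12*(-5)*3 = -32322159/1594 + 60*3 = -32322159/1594 + 180 = -32035239/1594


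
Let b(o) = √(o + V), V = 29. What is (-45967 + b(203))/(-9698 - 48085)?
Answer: 45967/57783 - 2*√58/57783 ≈ 0.79525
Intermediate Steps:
b(o) = √(29 + o) (b(o) = √(o + 29) = √(29 + o))
(-45967 + b(203))/(-9698 - 48085) = (-45967 + √(29 + 203))/(-9698 - 48085) = (-45967 + √232)/(-57783) = (-45967 + 2*√58)*(-1/57783) = 45967/57783 - 2*√58/57783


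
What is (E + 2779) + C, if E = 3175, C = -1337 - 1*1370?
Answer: 3247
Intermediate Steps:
C = -2707 (C = -1337 - 1370 = -2707)
(E + 2779) + C = (3175 + 2779) - 2707 = 5954 - 2707 = 3247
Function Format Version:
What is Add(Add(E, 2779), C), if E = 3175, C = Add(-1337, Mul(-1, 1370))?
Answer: 3247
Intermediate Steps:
C = -2707 (C = Add(-1337, -1370) = -2707)
Add(Add(E, 2779), C) = Add(Add(3175, 2779), -2707) = Add(5954, -2707) = 3247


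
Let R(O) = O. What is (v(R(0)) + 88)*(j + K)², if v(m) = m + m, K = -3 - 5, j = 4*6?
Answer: 22528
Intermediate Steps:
j = 24
K = -8
v(m) = 2*m
(v(R(0)) + 88)*(j + K)² = (2*0 + 88)*(24 - 8)² = (0 + 88)*16² = 88*256 = 22528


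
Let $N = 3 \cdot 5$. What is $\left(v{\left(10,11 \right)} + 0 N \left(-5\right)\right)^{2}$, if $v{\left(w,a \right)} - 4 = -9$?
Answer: $25$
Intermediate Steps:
$v{\left(w,a \right)} = -5$ ($v{\left(w,a \right)} = 4 - 9 = -5$)
$N = 15$
$\left(v{\left(10,11 \right)} + 0 N \left(-5\right)\right)^{2} = \left(-5 + 0 \cdot 15 \left(-5\right)\right)^{2} = \left(-5 + 0 \left(-5\right)\right)^{2} = \left(-5 + 0\right)^{2} = \left(-5\right)^{2} = 25$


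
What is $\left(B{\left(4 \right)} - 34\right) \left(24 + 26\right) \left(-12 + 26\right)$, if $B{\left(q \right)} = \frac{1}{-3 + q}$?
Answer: $-23100$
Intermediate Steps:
$\left(B{\left(4 \right)} - 34\right) \left(24 + 26\right) \left(-12 + 26\right) = \left(\frac{1}{-3 + 4} - 34\right) \left(24 + 26\right) \left(-12 + 26\right) = \left(1^{-1} - 34\right) 50 \cdot 14 = \left(1 - 34\right) 700 = \left(-33\right) 700 = -23100$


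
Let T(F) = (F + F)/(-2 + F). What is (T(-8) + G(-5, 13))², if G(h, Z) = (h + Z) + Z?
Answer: 12769/25 ≈ 510.76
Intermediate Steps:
G(h, Z) = h + 2*Z (G(h, Z) = (Z + h) + Z = h + 2*Z)
T(F) = 2*F/(-2 + F) (T(F) = (2*F)/(-2 + F) = 2*F/(-2 + F))
(T(-8) + G(-5, 13))² = (2*(-8)/(-2 - 8) + (-5 + 2*13))² = (2*(-8)/(-10) + (-5 + 26))² = (2*(-8)*(-⅒) + 21)² = (8/5 + 21)² = (113/5)² = 12769/25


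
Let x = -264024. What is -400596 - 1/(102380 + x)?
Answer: -64753939823/161644 ≈ -4.0060e+5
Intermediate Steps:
-400596 - 1/(102380 + x) = -400596 - 1/(102380 - 264024) = -400596 - 1/(-161644) = -400596 - 1*(-1/161644) = -400596 + 1/161644 = -64753939823/161644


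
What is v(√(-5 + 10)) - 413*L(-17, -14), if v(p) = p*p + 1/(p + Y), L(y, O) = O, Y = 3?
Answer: 23151/4 - √5/4 ≈ 5787.2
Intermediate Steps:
v(p) = p² + 1/(3 + p) (v(p) = p*p + 1/(p + 3) = p² + 1/(3 + p))
v(√(-5 + 10)) - 413*L(-17, -14) = (1 + (√(-5 + 10))³ + 3*(√(-5 + 10))²)/(3 + √(-5 + 10)) - 413*(-14) = (1 + (√5)³ + 3*(√5)²)/(3 + √5) + 5782 = (1 + 5*√5 + 3*5)/(3 + √5) + 5782 = (1 + 5*√5 + 15)/(3 + √5) + 5782 = (16 + 5*√5)/(3 + √5) + 5782 = 5782 + (16 + 5*√5)/(3 + √5)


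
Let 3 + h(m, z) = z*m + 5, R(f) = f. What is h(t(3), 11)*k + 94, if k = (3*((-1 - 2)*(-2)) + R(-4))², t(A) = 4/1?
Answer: 9110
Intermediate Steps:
t(A) = 4 (t(A) = 4*1 = 4)
h(m, z) = 2 + m*z (h(m, z) = -3 + (z*m + 5) = -3 + (m*z + 5) = -3 + (5 + m*z) = 2 + m*z)
k = 196 (k = (3*((-1 - 2)*(-2)) - 4)² = (3*(-3*(-2)) - 4)² = (3*6 - 4)² = (18 - 4)² = 14² = 196)
h(t(3), 11)*k + 94 = (2 + 4*11)*196 + 94 = (2 + 44)*196 + 94 = 46*196 + 94 = 9016 + 94 = 9110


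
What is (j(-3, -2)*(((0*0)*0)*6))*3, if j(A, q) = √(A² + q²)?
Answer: 0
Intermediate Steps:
(j(-3, -2)*(((0*0)*0)*6))*3 = (√((-3)² + (-2)²)*(((0*0)*0)*6))*3 = (√(9 + 4)*((0*0)*6))*3 = (√13*(0*6))*3 = (√13*0)*3 = 0*3 = 0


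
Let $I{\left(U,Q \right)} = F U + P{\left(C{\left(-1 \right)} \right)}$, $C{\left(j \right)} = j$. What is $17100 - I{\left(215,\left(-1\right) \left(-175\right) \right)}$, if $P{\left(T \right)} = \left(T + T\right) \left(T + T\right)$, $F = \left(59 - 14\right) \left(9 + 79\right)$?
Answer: $-834304$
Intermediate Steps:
$F = 3960$ ($F = 45 \cdot 88 = 3960$)
$P{\left(T \right)} = 4 T^{2}$ ($P{\left(T \right)} = 2 T 2 T = 4 T^{2}$)
$I{\left(U,Q \right)} = 4 + 3960 U$ ($I{\left(U,Q \right)} = 3960 U + 4 \left(-1\right)^{2} = 3960 U + 4 \cdot 1 = 3960 U + 4 = 4 + 3960 U$)
$17100 - I{\left(215,\left(-1\right) \left(-175\right) \right)} = 17100 - \left(4 + 3960 \cdot 215\right) = 17100 - \left(4 + 851400\right) = 17100 - 851404 = -834304$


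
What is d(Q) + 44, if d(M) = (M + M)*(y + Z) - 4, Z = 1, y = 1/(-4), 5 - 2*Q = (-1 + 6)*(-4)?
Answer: 235/4 ≈ 58.750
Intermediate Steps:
Q = 25/2 (Q = 5/2 - (-1 + 6)*(-4)/2 = 5/2 - 5*(-4)/2 = 5/2 - 1/2*(-20) = 5/2 + 10 = 25/2 ≈ 12.500)
y = -1/4 ≈ -0.25000
d(M) = -4 + 3*M/2 (d(M) = (M + M)*(-1/4 + 1) - 4 = (2*M)*(3/4) - 4 = 3*M/2 - 4 = -4 + 3*M/2)
d(Q) + 44 = (-4 + (3/2)*(25/2)) + 44 = (-4 + 75/4) + 44 = 59/4 + 44 = 235/4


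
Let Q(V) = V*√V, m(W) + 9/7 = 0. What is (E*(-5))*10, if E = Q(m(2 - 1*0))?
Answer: 1350*I*√7/49 ≈ 72.893*I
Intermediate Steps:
m(W) = -9/7 (m(W) = -9/7 + 0 = -9/7)
Q(V) = V^(3/2)
E = -27*I*√7/49 (E = (-9/7)^(3/2) = -27*I*√7/49 ≈ -1.4579*I)
(E*(-5))*10 = (-27*I*√7/49*(-5))*10 = (135*I*√7/49)*10 = 1350*I*√7/49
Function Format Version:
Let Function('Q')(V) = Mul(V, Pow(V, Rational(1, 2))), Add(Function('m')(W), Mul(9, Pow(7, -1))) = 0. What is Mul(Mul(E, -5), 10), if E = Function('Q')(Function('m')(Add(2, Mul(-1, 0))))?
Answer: Mul(Rational(1350, 49), I, Pow(7, Rational(1, 2))) ≈ Mul(72.893, I)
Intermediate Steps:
Function('m')(W) = Rational(-9, 7) (Function('m')(W) = Add(Rational(-9, 7), 0) = Rational(-9, 7))
Function('Q')(V) = Pow(V, Rational(3, 2))
E = Mul(Rational(-27, 49), I, Pow(7, Rational(1, 2))) (E = Pow(Rational(-9, 7), Rational(3, 2)) = Mul(Rational(-27, 49), I, Pow(7, Rational(1, 2))) ≈ Mul(-1.4579, I))
Mul(Mul(E, -5), 10) = Mul(Mul(Mul(Rational(-27, 49), I, Pow(7, Rational(1, 2))), -5), 10) = Mul(Mul(Rational(135, 49), I, Pow(7, Rational(1, 2))), 10) = Mul(Rational(1350, 49), I, Pow(7, Rational(1, 2)))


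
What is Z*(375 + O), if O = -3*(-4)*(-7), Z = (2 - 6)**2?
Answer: 4656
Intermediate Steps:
Z = 16 (Z = (-4)**2 = 16)
O = -84 (O = 12*(-7) = -84)
Z*(375 + O) = 16*(375 - 84) = 16*291 = 4656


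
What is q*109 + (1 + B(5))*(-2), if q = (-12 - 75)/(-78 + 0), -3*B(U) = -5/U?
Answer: 9275/78 ≈ 118.91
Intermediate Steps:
B(U) = 5/(3*U) (B(U) = -(-5)/(3*U) = 5/(3*U))
q = 29/26 (q = -87/(-78) = -87*(-1/78) = 29/26 ≈ 1.1154)
q*109 + (1 + B(5))*(-2) = (29/26)*109 + (1 + (5/3)/5)*(-2) = 3161/26 + (1 + (5/3)*(⅕))*(-2) = 3161/26 + (1 + ⅓)*(-2) = 3161/26 + (4/3)*(-2) = 3161/26 - 8/3 = 9275/78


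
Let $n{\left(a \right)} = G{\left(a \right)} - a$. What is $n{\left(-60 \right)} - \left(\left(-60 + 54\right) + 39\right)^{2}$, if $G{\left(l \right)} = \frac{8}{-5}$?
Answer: $- \frac{5153}{5} \approx -1030.6$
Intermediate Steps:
$G{\left(l \right)} = - \frac{8}{5}$ ($G{\left(l \right)} = 8 \left(- \frac{1}{5}\right) = - \frac{8}{5}$)
$n{\left(a \right)} = - \frac{8}{5} - a$
$n{\left(-60 \right)} - \left(\left(-60 + 54\right) + 39\right)^{2} = \left(- \frac{8}{5} - -60\right) - \left(\left(-60 + 54\right) + 39\right)^{2} = \left(- \frac{8}{5} + 60\right) - \left(-6 + 39\right)^{2} = \frac{292}{5} - 33^{2} = \frac{292}{5} - 1089 = - \frac{5153}{5}$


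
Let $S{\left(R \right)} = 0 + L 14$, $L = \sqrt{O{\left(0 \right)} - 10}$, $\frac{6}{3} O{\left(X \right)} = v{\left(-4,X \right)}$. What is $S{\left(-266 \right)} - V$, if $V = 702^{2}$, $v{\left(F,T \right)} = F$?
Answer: $-492804 + 28 i \sqrt{3} \approx -4.928 \cdot 10^{5} + 48.497 i$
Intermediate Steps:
$O{\left(X \right)} = -2$ ($O{\left(X \right)} = \frac{1}{2} \left(-4\right) = -2$)
$V = 492804$
$L = 2 i \sqrt{3}$ ($L = \sqrt{-2 - 10} = \sqrt{-12} = 2 i \sqrt{3} \approx 3.4641 i$)
$S{\left(R \right)} = 28 i \sqrt{3}$ ($S{\left(R \right)} = 0 + 2 i \sqrt{3} \cdot 14 = 0 + 28 i \sqrt{3} = 28 i \sqrt{3}$)
$S{\left(-266 \right)} - V = 28 i \sqrt{3} - 492804 = -492804 + 28 i \sqrt{3}$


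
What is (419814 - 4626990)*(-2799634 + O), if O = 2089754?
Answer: 2986590098880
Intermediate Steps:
(419814 - 4626990)*(-2799634 + O) = (419814 - 4626990)*(-2799634 + 2089754) = -4207176*(-709880) = 2986590098880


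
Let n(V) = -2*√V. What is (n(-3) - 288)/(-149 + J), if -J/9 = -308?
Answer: -288/2623 - 2*I*√3/2623 ≈ -0.1098 - 0.0013207*I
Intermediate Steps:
J = 2772 (J = -9*(-308) = 2772)
(n(-3) - 288)/(-149 + J) = (-2*I*√3 - 288)/(-149 + 2772) = (-2*I*√3 - 288)/2623 = (-2*I*√3 - 288)*(1/2623) = (-288 - 2*I*√3)*(1/2623) = -288/2623 - 2*I*√3/2623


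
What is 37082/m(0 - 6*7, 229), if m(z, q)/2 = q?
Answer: 18541/229 ≈ 80.965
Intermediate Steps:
m(z, q) = 2*q
37082/m(0 - 6*7, 229) = 37082/((2*229)) = 37082/458 = 37082*(1/458) = 18541/229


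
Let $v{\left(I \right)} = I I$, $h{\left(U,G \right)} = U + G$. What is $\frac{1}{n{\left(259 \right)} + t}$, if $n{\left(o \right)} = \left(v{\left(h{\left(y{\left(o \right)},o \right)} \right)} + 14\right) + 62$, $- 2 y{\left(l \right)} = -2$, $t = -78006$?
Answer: $- \frac{1}{10330} \approx -9.6805 \cdot 10^{-5}$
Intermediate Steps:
$y{\left(l \right)} = 1$ ($y{\left(l \right)} = \left(- \frac{1}{2}\right) \left(-2\right) = 1$)
$h{\left(U,G \right)} = G + U$
$v{\left(I \right)} = I^{2}$
$n{\left(o \right)} = 76 + \left(1 + o\right)^{2}$ ($n{\left(o \right)} = \left(\left(o + 1\right)^{2} + 14\right) + 62 = \left(\left(1 + o\right)^{2} + 14\right) + 62 = \left(14 + \left(1 + o\right)^{2}\right) + 62 = 76 + \left(1 + o\right)^{2}$)
$\frac{1}{n{\left(259 \right)} + t} = \frac{1}{\left(76 + \left(1 + 259\right)^{2}\right) - 78006} = \frac{1}{\left(76 + 260^{2}\right) - 78006} = \frac{1}{\left(76 + 67600\right) - 78006} = \frac{1}{67676 - 78006} = \frac{1}{-10330} = - \frac{1}{10330}$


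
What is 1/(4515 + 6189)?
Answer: 1/10704 ≈ 9.3423e-5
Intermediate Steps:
1/(4515 + 6189) = 1/10704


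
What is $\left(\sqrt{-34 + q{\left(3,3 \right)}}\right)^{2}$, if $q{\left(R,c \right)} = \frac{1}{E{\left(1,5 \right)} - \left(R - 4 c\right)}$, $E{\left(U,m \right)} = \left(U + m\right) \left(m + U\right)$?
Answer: $- \frac{1529}{45} \approx -33.978$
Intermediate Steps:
$E{\left(U,m \right)} = \left(U + m\right)^{2}$ ($E{\left(U,m \right)} = \left(U + m\right) \left(U + m\right) = \left(U + m\right)^{2}$)
$q{\left(R,c \right)} = \frac{1}{36 - R + 4 c}$ ($q{\left(R,c \right)} = \frac{1}{\left(1 + 5\right)^{2} - \left(R - 4 c\right)} = \frac{1}{6^{2} - \left(R - 4 c\right)} = \frac{1}{36 - \left(R - 4 c\right)} = \frac{1}{36 - R + 4 c}$)
$\left(\sqrt{-34 + q{\left(3,3 \right)}}\right)^{2} = \left(\sqrt{-34 + \frac{1}{36 - 3 + 4 \cdot 3}}\right)^{2} = \left(\sqrt{-34 + \frac{1}{36 - 3 + 12}}\right)^{2} = \left(\sqrt{-34 + \frac{1}{45}}\right)^{2} = \left(\sqrt{- \frac{1529}{45}}\right)^{2} = \left(\frac{i \sqrt{7645}}{15}\right)^{2} = - \frac{1529}{45}$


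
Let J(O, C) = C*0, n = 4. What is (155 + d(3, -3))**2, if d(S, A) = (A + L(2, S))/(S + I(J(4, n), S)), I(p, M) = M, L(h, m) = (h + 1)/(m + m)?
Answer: 3441025/144 ≈ 23896.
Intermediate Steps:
L(h, m) = (1 + h)/(2*m) (L(h, m) = (1 + h)/((2*m)) = (1 + h)*(1/(2*m)) = (1 + h)/(2*m))
J(O, C) = 0
d(S, A) = (A + 3/(2*S))/(2*S) (d(S, A) = (A + (1 + 2)/(2*S))/(S + S) = (A + (1/2)*3/S)/((2*S)) = (A + 3/(2*S))*(1/(2*S)) = (A + 3/(2*S))/(2*S))
(155 + d(3, -3))**2 = (155 + (1/4)*(3 + 2*(-3)*3)/3**2)**2 = (155 + (1/4)*(1/9)*(3 - 18))**2 = (155 + (1/4)*(1/9)*(-15))**2 = (155 - 5/12)**2 = (1855/12)**2 = 3441025/144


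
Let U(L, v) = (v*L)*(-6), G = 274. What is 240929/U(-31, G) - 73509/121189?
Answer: 25451631905/6176276196 ≈ 4.1209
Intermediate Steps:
U(L, v) = -6*L*v (U(L, v) = (L*v)*(-6) = -6*L*v)
240929/U(-31, G) - 73509/121189 = 240929/((-6*(-31)*274)) - 73509/121189 = 240929/50964 - 73509*1/121189 = 240929*(1/50964) - 73509/121189 = 240929/50964 - 73509/121189 = 25451631905/6176276196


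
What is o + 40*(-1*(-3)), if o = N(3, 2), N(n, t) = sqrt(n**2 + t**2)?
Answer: 120 + sqrt(13) ≈ 123.61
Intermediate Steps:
o = sqrt(13) (o = sqrt(3**2 + 2**2) = sqrt(9 + 4) = sqrt(13) ≈ 3.6056)
o + 40*(-1*(-3)) = sqrt(13) + 40*(-1*(-3)) = sqrt(13) + 40*3 = sqrt(13) + 120 = 120 + sqrt(13)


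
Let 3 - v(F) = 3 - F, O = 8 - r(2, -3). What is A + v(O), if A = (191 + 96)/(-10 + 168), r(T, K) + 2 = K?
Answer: 2341/158 ≈ 14.816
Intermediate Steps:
r(T, K) = -2 + K
O = 13 (O = 8 - (-2 - 3) = 8 - 1*(-5) = 8 + 5 = 13)
A = 287/158 ≈ 1.8165
v(F) = F (v(F) = 3 - (3 - F) = 3 + (-3 + F) = F)
A + v(O) = 287/158 + 13 = 2341/158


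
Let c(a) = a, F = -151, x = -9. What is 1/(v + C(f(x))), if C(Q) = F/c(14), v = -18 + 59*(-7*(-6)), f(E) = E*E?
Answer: 14/34289 ≈ 0.00040829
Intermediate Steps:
f(E) = E**2
v = 2460 (v = -18 + 59*42 = -18 + 2478 = 2460)
C(Q) = -151/14
1/(v + C(f(x))) = 1/(2460 - 151/14) = 1/(34289/14) = 14/34289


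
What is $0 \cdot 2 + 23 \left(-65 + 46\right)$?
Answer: $-437$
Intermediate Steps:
$0 \cdot 2 + 23 \left(-65 + 46\right) = 0 + 23 \left(-19\right) = 0 - 437 = -437$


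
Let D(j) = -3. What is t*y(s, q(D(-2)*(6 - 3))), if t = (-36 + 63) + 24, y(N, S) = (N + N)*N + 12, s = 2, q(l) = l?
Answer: 1020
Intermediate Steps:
y(N, S) = 12 + 2*N² (y(N, S) = (2*N)*N + 12 = 2*N² + 12 = 12 + 2*N²)
t = 51 (t = 27 + 24 = 51)
t*y(s, q(D(-2)*(6 - 3))) = 51*(12 + 2*2²) = 51*(12 + 2*4) = 51*(12 + 8) = 51*20 = 1020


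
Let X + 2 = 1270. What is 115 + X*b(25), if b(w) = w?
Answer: 31815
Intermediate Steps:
X = 1268 (X = -2 + 1270 = 1268)
115 + X*b(25) = 115 + 1268*25 = 115 + 31700 = 31815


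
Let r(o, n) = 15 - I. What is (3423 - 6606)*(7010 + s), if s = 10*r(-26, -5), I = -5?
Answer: -22949430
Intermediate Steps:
r(o, n) = 20 (r(o, n) = 15 - 1*(-5) = 15 + 5 = 20)
s = 200 (s = 10*20 = 200)
(3423 - 6606)*(7010 + s) = (3423 - 6606)*(7010 + 200) = -3183*7210 = -22949430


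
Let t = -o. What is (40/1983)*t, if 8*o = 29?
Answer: -145/1983 ≈ -0.073122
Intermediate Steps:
o = 29/8 (o = (⅛)*29 = 29/8 ≈ 3.6250)
t = -29/8 (t = -1*29/8 = -29/8 ≈ -3.6250)
(40/1983)*t = (40/1983)*(-29/8) = -145/1983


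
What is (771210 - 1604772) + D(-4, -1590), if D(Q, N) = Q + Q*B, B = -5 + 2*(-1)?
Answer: -833538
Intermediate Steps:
B = -7 (B = -5 - 2 = -7)
D(Q, N) = -6*Q (D(Q, N) = Q + Q*(-7) = Q - 7*Q = -6*Q)
(771210 - 1604772) + D(-4, -1590) = (771210 - 1604772) - 6*(-4) = -833562 + 24 = -833538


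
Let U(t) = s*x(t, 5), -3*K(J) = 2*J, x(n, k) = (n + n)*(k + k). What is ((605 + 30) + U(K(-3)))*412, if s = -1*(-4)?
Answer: 327540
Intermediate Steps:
x(n, k) = 4*k*n (x(n, k) = (2*n)*(2*k) = 4*k*n)
s = 4
K(J) = -2*J/3
U(t) = 80*t (U(t) = 4*(4*5*t) = 4*(20*t) = 80*t)
((605 + 30) + U(K(-3)))*412 = ((605 + 30) + 80*(-⅔*(-3)))*412 = (635 + 80*2)*412 = (635 + 160)*412 = 795*412 = 327540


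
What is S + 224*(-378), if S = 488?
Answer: -84184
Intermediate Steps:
S + 224*(-378) = 488 + 224*(-378) = 488 - 84672 = -84184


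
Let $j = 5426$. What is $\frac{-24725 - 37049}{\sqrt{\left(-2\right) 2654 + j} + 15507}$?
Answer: $- \frac{957929418}{240466931} + \frac{61774 \sqrt{118}}{240466931} \approx -3.9808$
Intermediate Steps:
$\frac{-24725 - 37049}{\sqrt{\left(-2\right) 2654 + j} + 15507} = \frac{-24725 - 37049}{\sqrt{\left(-2\right) 2654 + 5426} + 15507} = - \frac{61774}{\sqrt{-5308 + 5426} + 15507} = - \frac{61774}{\sqrt{118} + 15507} = - \frac{61774}{15507 + \sqrt{118}}$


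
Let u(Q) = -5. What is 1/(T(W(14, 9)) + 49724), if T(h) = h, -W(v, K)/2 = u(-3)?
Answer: 1/49734 ≈ 2.0107e-5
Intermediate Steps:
W(v, K) = 10 (W(v, K) = -2*(-5) = 10)
1/(T(W(14, 9)) + 49724) = 1/(10 + 49724) = 1/49734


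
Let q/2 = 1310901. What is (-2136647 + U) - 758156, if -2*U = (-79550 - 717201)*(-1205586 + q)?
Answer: 564182862305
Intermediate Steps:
q = 2621802 (q = 2*1310901 = 2621802)
U = 564185757108 (U = -(-79550 - 717201)*(-1205586 + 2621802)/2 = -(-796751)*1416216/2 = -½*(-1128371514216) = 564185757108)
(-2136647 + U) - 758156 = (-2136647 + 564185757108) - 758156 = 564183620461 - 758156 = 564182862305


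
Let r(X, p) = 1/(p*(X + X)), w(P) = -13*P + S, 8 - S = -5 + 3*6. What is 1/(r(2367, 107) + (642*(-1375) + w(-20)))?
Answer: -506538/447017252309 ≈ -1.1332e-6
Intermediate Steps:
S = -5 (S = 8 - (-5 + 3*6) = 8 - (-5 + 18) = 8 - 1*13 = 8 - 13 = -5)
w(P) = -5 - 13*P (w(P) = -13*P - 5 = -5 - 13*P)
r(X, p) = 1/(2*X*p) (r(X, p) = 1/(p*(2*X)) = 1/(2*X*p))
1/(r(2367, 107) + (642*(-1375) + w(-20))) = 1/((½)/(2367*107) + (642*(-1375) + (-5 - 13*(-20)))) = 1/((½)*(1/2367)*(1/107) + (-882750 + (-5 + 260))) = 1/(1/506538 + (-882750 + 255)) = 1/(1/506538 - 882495) = 1/(-447017252309/506538) = -506538/447017252309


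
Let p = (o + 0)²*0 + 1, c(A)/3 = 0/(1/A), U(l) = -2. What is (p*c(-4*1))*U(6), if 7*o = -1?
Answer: 0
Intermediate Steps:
o = -⅐ (o = (⅐)*(-1) = -⅐ ≈ -0.14286)
c(A) = 0 (c(A) = 3*(0/(1/A)) = 3*(0*A) = 3*0 = 0)
p = 1 (p = (-⅐ + 0)²*0 + 1 = (-⅐)²*0 + 1 = (1/49)*0 + 1 = 0 + 1 = 1)
(p*c(-4*1))*U(6) = (1*0)*(-2) = 0*(-2) = 0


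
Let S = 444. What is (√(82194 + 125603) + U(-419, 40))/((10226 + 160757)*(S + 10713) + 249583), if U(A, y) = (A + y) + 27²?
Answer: 175/953953457 + √207797/1907906914 ≈ 4.2237e-7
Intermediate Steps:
U(A, y) = 729 + A + y (U(A, y) = (A + y) + 729 = 729 + A + y)
(√(82194 + 125603) + U(-419, 40))/((10226 + 160757)*(S + 10713) + 249583) = (√(82194 + 125603) + (729 - 419 + 40))/((10226 + 160757)*(444 + 10713) + 249583) = (√207797 + 350)/(170983*11157 + 249583) = (350 + √207797)/(1907657331 + 249583) = (350 + √207797)/1907906914 = (350 + √207797)*(1/1907906914) = 175/953953457 + √207797/1907906914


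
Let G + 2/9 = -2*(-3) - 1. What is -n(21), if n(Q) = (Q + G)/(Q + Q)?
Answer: -116/189 ≈ -0.61376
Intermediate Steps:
G = 43/9 (G = -2/9 + (-2*(-3) - 1) = -2/9 + (6 - 1) = -2/9 + 5 = 43/9 ≈ 4.7778)
n(Q) = (43/9 + Q)/(2*Q) (n(Q) = (Q + 43/9)/(Q + Q) = (43/9 + Q)/((2*Q)) = (43/9 + Q)*(1/(2*Q)) = (43/9 + Q)/(2*Q))
-n(21) = -(43 + 9*21)/(18*21) = -(43 + 189)/(18*21) = -232/(18*21) = -1*116/189 = -116/189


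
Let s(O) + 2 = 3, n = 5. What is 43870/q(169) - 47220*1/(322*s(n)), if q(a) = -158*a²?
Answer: -53275223125/363267359 ≈ -146.66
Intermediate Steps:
s(O) = 1 (s(O) = -2 + 3 = 1)
43870/q(169) - 47220*1/(322*s(n)) = 43870/((-158*169²)) - 47220/(-14*1*(-23)) = 43870/((-158*28561)) - 47220/((-14*(-23))) = 43870/(-4512638) - 47220/322 = 43870*(-1/4512638) - 47220*1/322 = -21935/2256319 - 23610/161 = -53275223125/363267359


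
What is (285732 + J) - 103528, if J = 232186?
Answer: 414390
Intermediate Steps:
(285732 + J) - 103528 = (285732 + 232186) - 103528 = 517918 - 103528 = 414390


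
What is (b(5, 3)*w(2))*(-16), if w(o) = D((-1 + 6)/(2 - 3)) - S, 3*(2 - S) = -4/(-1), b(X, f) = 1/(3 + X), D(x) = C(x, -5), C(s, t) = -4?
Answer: 28/3 ≈ 9.3333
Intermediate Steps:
D(x) = -4
S = 2/3 (S = 2 - (-4)/(3*(-1)) = 2 - (-4)*(-1)/3 = 2 - 1/3*4 = 2 - 4/3 = 2/3 ≈ 0.66667)
w(o) = -14/3 (w(o) = -4 - 1*2/3 = -4 - 2/3 = -14/3)
(b(5, 3)*w(2))*(-16) = (-14/3/(3 + 5))*(-16) = (-14/3/8)*(-16) = ((1/8)*(-14/3))*(-16) = -7/12*(-16) = 28/3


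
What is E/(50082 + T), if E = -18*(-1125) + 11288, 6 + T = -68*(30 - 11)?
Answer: 15769/24392 ≈ 0.64648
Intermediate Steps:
T = -1298 (T = -6 - 68*(30 - 11) = -6 - 68*19 = -6 - 1292 = -1298)
E = 31538 (E = 20250 + 11288 = 31538)
E/(50082 + T) = 31538/(50082 - 1298) = 31538/48784 = 31538*(1/48784) = 15769/24392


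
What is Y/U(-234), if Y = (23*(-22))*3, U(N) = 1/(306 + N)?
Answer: -109296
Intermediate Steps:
Y = -1518 (Y = -506*3 = -1518)
Y/U(-234) = -1518/(1/(306 - 234)) = -1518/(1/72) = -1518/1/72 = -1518*72 = -109296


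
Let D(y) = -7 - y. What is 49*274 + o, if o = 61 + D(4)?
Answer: 13476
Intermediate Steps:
o = 50 (o = 61 + (-7 - 1*4) = 61 + (-7 - 4) = 61 - 11 = 50)
49*274 + o = 49*274 + 50 = 13426 + 50 = 13476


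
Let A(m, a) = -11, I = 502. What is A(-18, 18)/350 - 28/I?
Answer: -7661/87850 ≈ -0.087205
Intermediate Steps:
A(-18, 18)/350 - 28/I = -11/350 - 28/502 = -11*1/350 - 28*1/502 = -11/350 - 14/251 = -7661/87850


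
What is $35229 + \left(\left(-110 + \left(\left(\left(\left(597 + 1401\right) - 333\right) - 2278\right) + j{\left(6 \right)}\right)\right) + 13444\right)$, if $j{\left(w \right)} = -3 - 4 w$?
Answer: $47923$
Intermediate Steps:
$35229 + \left(\left(-110 + \left(\left(\left(\left(597 + 1401\right) - 333\right) - 2278\right) + j{\left(6 \right)}\right)\right) + 13444\right) = 35229 + \left(\left(-110 + \left(\left(\left(\left(597 + 1401\right) - 333\right) - 2278\right) - 27\right)\right) + 13444\right) = 35229 + \left(\left(-110 + \left(\left(\left(1998 - 333\right) - 2278\right) - 27\right)\right) + 13444\right) = 35229 + \left(\left(-110 + \left(\left(1665 - 2278\right) - 27\right)\right) + 13444\right) = 35229 + \left(\left(-110 - 640\right) + 13444\right) = 35229 + \left(-750 + 13444\right) = 35229 + 12694 = 47923$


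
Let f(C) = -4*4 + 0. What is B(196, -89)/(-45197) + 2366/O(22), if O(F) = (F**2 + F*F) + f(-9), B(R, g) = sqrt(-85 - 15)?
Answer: 169/68 - 10*I/45197 ≈ 2.4853 - 0.00022125*I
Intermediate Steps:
B(R, g) = 10*I (B(R, g) = sqrt(-100) = 10*I)
f(C) = -16 (f(C) = -16 + 0 = -16)
O(F) = -16 + 2*F**2 (O(F) = (F**2 + F*F) - 16 = (F**2 + F**2) - 16 = 2*F**2 - 16 = -16 + 2*F**2)
B(196, -89)/(-45197) + 2366/O(22) = (10*I)/(-45197) + 2366/(-16 + 2*22**2) = (10*I)*(-1/45197) + 2366/(-16 + 2*484) = -10*I/45197 + 2366/(-16 + 968) = -10*I/45197 + 2366/952 = -10*I/45197 + 2366*(1/952) = -10*I/45197 + 169/68 = 169/68 - 10*I/45197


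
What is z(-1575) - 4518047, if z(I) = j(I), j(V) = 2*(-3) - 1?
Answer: -4518054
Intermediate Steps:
j(V) = -7 (j(V) = -6 - 1 = -7)
z(I) = -7
z(-1575) - 4518047 = -7 - 4518047 = -4518054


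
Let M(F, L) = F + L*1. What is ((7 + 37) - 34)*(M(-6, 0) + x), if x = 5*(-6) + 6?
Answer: -300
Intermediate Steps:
M(F, L) = F + L
x = -24 (x = -30 + 6 = -24)
((7 + 37) - 34)*(M(-6, 0) + x) = ((7 + 37) - 34)*((-6 + 0) - 24) = (44 - 34)*(-6 - 24) = 10*(-30) = -300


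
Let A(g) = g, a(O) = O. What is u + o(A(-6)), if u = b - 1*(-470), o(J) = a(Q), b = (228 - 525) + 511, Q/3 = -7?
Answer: 663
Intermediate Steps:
Q = -21 (Q = 3*(-7) = -21)
b = 214 (b = -297 + 511 = 214)
o(J) = -21
u = 684 (u = 214 - 1*(-470) = 214 + 470 = 684)
u + o(A(-6)) = 684 - 21 = 663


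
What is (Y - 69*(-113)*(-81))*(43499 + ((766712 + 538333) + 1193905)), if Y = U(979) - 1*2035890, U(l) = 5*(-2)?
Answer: -6781873382193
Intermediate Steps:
U(l) = -10
Y = -2035900 (Y = -10 - 1*2035890 = -10 - 2035890 = -2035900)
(Y - 69*(-113)*(-81))*(43499 + ((766712 + 538333) + 1193905)) = (-2035900 - 69*(-113)*(-81))*(43499 + ((766712 + 538333) + 1193905)) = (-2035900 + 7797*(-81))*(43499 + (1305045 + 1193905)) = (-2035900 - 631557)*(43499 + 2498950) = -2667457*2542449 = -6781873382193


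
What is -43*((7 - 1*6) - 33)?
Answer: 1376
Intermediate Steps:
-43*((7 - 1*6) - 33) = -43*((7 - 6) - 33) = -43*(1 - 33) = -43*(-32) = 1376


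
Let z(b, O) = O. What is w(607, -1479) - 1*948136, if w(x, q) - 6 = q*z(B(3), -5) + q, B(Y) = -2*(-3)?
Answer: -942214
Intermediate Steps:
B(Y) = 6
w(x, q) = 6 - 4*q (w(x, q) = 6 + (q*(-5) + q) = 6 + (-5*q + q) = 6 - 4*q)
w(607, -1479) - 1*948136 = (6 - 4*(-1479)) - 1*948136 = (6 + 5916) - 948136 = 5922 - 948136 = -942214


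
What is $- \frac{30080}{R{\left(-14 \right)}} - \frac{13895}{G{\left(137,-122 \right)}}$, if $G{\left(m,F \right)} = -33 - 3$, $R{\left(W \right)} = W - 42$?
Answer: $\frac{232625}{252} \approx 923.12$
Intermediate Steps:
$R{\left(W \right)} = -42 + W$
$G{\left(m,F \right)} = -36$ ($G{\left(m,F \right)} = -33 - 3 = -36$)
$- \frac{30080}{R{\left(-14 \right)}} - \frac{13895}{G{\left(137,-122 \right)}} = - \frac{30080}{-42 - 14} - \frac{13895}{-36} = - \frac{30080}{-56} - - \frac{13895}{36} = \left(-30080\right) \left(- \frac{1}{56}\right) + \frac{13895}{36} = \frac{3760}{7} + \frac{13895}{36} = \frac{232625}{252}$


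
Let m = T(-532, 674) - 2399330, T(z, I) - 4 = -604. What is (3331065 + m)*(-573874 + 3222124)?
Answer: 2465878263750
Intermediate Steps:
T(z, I) = -600 (T(z, I) = 4 - 604 = -600)
m = -2399930 (m = -600 - 2399330 = -2399930)
(3331065 + m)*(-573874 + 3222124) = (3331065 - 2399930)*(-573874 + 3222124) = 931135*2648250 = 2465878263750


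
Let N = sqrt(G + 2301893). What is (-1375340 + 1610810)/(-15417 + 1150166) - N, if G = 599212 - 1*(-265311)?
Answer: 235470/1134749 - 12*sqrt(21989) ≈ -1779.2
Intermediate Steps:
G = 864523 (G = 599212 + 265311 = 864523)
N = 12*sqrt(21989) (N = sqrt(864523 + 2301893) = sqrt(3166416) = 12*sqrt(21989) ≈ 1779.4)
(-1375340 + 1610810)/(-15417 + 1150166) - N = (-1375340 + 1610810)/(-15417 + 1150166) - 12*sqrt(21989) = 235470/1134749 - 12*sqrt(21989)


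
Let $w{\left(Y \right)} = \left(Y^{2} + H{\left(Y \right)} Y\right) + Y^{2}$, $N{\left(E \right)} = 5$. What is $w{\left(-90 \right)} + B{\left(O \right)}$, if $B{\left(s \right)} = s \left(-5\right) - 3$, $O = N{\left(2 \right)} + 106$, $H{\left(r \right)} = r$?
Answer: $23742$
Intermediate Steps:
$O = 111$ ($O = 5 + 106 = 111$)
$B{\left(s \right)} = -3 - 5 s$ ($B{\left(s \right)} = - 5 s - 3 = -3 - 5 s$)
$w{\left(Y \right)} = 3 Y^{2}$ ($w{\left(Y \right)} = \left(Y^{2} + Y Y\right) + Y^{2} = \left(Y^{2} + Y^{2}\right) + Y^{2} = 2 Y^{2} + Y^{2} = 3 Y^{2}$)
$w{\left(-90 \right)} + B{\left(O \right)} = 3 \left(-90\right)^{2} - 558 = 3 \cdot 8100 - 558 = 24300 - 558 = 23742$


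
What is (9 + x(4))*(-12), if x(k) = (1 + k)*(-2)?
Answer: 12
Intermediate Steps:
x(k) = -2 - 2*k
(9 + x(4))*(-12) = (9 + (-2 - 2*4))*(-12) = (9 + (-2 - 8))*(-12) = (9 - 10)*(-12) = -1*(-12) = 12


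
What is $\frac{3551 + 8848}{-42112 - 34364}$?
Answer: $- \frac{4133}{25492} \approx -0.16213$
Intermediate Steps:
$\frac{3551 + 8848}{-42112 - 34364} = \frac{12399}{-76476} = 12399 \left(- \frac{1}{76476}\right) = - \frac{4133}{25492}$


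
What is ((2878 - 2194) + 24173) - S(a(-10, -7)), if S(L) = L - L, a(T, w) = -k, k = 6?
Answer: 24857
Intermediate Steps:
a(T, w) = -6 (a(T, w) = -1*6 = -6)
S(L) = 0
((2878 - 2194) + 24173) - S(a(-10, -7)) = ((2878 - 2194) + 24173) - 1*0 = (684 + 24173) + 0 = 24857 + 0 = 24857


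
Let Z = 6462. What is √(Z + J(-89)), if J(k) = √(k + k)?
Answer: √(6462 + I*√178) ≈ 80.387 + 0.083*I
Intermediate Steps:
J(k) = √2*√k (J(k) = √(2*k) = √2*√k)
√(Z + J(-89)) = √(6462 + √2*√(-89)) = √(6462 + √2*(I*√89)) = √(6462 + I*√178)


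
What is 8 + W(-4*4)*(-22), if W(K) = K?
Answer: 360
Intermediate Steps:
8 + W(-4*4)*(-22) = 8 - 4*4*(-22) = 8 - 16*(-22) = 8 + 352 = 360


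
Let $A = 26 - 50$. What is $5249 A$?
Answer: $-125976$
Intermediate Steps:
$A = -24$ ($A = 26 - 50 = -24$)
$5249 A = 5249 \left(-24\right) = -125976$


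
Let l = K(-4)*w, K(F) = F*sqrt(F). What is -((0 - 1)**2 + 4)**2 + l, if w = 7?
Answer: -25 - 56*I ≈ -25.0 - 56.0*I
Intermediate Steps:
K(F) = F**(3/2)
l = -56*I (l = (-4)**(3/2)*7 = -8*I*7 = -56*I ≈ -56.0*I)
-((0 - 1)**2 + 4)**2 + l = -((0 - 1)**2 + 4)**2 - 56*I = -((-1)**2 + 4)**2 - 56*I = -(1 + 4)**2 - 56*I = -1*5**2 - 56*I = -1*25 - 56*I = -25 - 56*I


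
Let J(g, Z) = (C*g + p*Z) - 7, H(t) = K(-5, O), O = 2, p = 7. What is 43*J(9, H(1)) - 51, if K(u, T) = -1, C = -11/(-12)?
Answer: -1193/4 ≈ -298.25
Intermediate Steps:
C = 11/12 (C = -11*(-1/12) = 11/12 ≈ 0.91667)
H(t) = -1
J(g, Z) = -7 + 7*Z + 11*g/12 (J(g, Z) = (11*g/12 + 7*Z) - 7 = (7*Z + 11*g/12) - 7 = -7 + 7*Z + 11*g/12)
43*J(9, H(1)) - 51 = 43*(-7 + 7*(-1) + (11/12)*9) - 51 = 43*(-7 - 7 + 33/4) - 51 = 43*(-23/4) - 51 = -989/4 - 51 = -1193/4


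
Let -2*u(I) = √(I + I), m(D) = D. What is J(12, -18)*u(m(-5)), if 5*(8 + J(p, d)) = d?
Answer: 29*I*√10/5 ≈ 18.341*I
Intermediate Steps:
u(I) = -√2*√I/2 (u(I) = -√(I + I)/2 = -√2*√I/2)
J(p, d) = -8 + d/5
J(12, -18)*u(m(-5)) = (-8 + (⅕)*(-18))*(-√2*√(-5)/2) = (-8 - 18/5)*(-√2*I*√5/2) = -(-29)*I*√10/5 = 29*I*√10/5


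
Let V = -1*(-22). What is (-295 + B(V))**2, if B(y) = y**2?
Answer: 35721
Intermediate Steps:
V = 22
(-295 + B(V))**2 = (-295 + 22**2)**2 = (-295 + 484)**2 = 189**2 = 35721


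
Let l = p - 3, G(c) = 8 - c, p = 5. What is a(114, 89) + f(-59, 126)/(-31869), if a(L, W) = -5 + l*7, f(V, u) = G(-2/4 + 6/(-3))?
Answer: 191207/21246 ≈ 8.9997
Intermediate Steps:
f(V, u) = 21/2 (f(V, u) = 8 - (-2/4 + 6/(-3)) = 8 - (-2*1/4 + 6*(-1/3)) = 8 - (-1/2 - 2) = 8 - 1*(-5/2) = 8 + 5/2 = 21/2)
l = 2 (l = 5 - 3 = 2)
a(L, W) = 9 (a(L, W) = -5 + 2*7 = -5 + 14 = 9)
a(114, 89) + f(-59, 126)/(-31869) = 9 + (21/2)/(-31869) = 9 + (21/2)*(-1/31869) = 9 - 7/21246 = 191207/21246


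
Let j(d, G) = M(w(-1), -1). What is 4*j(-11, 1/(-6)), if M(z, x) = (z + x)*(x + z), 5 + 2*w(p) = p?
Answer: 64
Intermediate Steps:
w(p) = -5/2 + p/2
M(z, x) = (x + z)² (M(z, x) = (x + z)*(x + z) = (x + z)²)
j(d, G) = 16 (j(d, G) = (-1 + (-5/2 + (½)*(-1)))² = (-1 + (-5/2 - ½))² = (-1 - 3)² = (-4)² = 16)
4*j(-11, 1/(-6)) = 4*16 = 64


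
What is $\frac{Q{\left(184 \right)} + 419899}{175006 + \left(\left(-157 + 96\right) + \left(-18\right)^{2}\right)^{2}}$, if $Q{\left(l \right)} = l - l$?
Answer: $\frac{419899}{244175} \approx 1.7197$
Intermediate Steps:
$Q{\left(l \right)} = 0$
$\frac{Q{\left(184 \right)} + 419899}{175006 + \left(\left(-157 + 96\right) + \left(-18\right)^{2}\right)^{2}} = \frac{0 + 419899}{175006 + \left(\left(-157 + 96\right) + \left(-18\right)^{2}\right)^{2}} = \frac{419899}{175006 + \left(-61 + 324\right)^{2}} = \frac{419899}{175006 + 263^{2}} = \frac{419899}{175006 + 69169} = \frac{419899}{244175}$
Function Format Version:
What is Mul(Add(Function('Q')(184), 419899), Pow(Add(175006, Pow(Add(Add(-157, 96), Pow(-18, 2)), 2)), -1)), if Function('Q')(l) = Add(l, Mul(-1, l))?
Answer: Rational(419899, 244175) ≈ 1.7197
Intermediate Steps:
Function('Q')(l) = 0
Mul(Add(Function('Q')(184), 419899), Pow(Add(175006, Pow(Add(Add(-157, 96), Pow(-18, 2)), 2)), -1)) = Mul(Add(0, 419899), Pow(Add(175006, Pow(Add(Add(-157, 96), Pow(-18, 2)), 2)), -1)) = Mul(419899, Pow(Add(175006, Pow(Add(-61, 324), 2)), -1)) = Mul(419899, Pow(Add(175006, Pow(263, 2)), -1)) = Mul(419899, Pow(Add(175006, 69169), -1)) = Mul(419899, Pow(244175, -1)) = Mul(419899, Rational(1, 244175)) = Rational(419899, 244175)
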